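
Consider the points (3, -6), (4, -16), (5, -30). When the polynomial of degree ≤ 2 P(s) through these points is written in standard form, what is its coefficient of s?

L_0(s) = (s - 4)(s - 5) / [2] = (1/2)s^2 - (9/2)s + 10
L_1(s) = (s - 3)(s - 5) / [-1] = -s^2 + 8s - 15
L_2(s) = (s - 3)(s - 4) / [2] = (1/2)s^2 - (7/2)s + 6
P(s) = (-6)·L_0 + (-16)·L_1 + (-30)·L_2
Only the coefficient of s is needed; take it from each L_i and combine:
(-6)·(-9/2) + (-16)·(8) + (-30)·(-7/2) = 4

4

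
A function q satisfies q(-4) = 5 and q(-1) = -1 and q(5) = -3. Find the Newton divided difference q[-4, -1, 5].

q[-4,-1] = (-1 - 5) / (-1 - (-4)) = -2
q[-1,5] = (-3 - (-1)) / (5 - (-1)) = -1/3
q[-4,-1,5] = (-1/3 - (-2)) / (5 - (-4)) = 5/27

5/27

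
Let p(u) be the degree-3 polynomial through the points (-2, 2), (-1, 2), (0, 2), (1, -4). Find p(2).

Using Newton's divided-difference form:
p[-2,-1] = (2 - 2) / (-1 - (-2)) = 0
p[-1,0] = (2 - 2) / (0 - (-1)) = 0
p[0,1] = (-4 - 2) / (1 - 0) = -6
p[-2,-1,0] = (0 - 0) / (0 - (-2)) = 0
p[-1,0,1] = (-6 - 0) / (1 - (-1)) = -3
p[-2,-1,0,1] = (-3 - 0) / (1 - (-2)) = -1
p(2) = 2 + 0·(4) + 0·(4)·(3) + (-1)·(4)·(3)·(2) = -22

-22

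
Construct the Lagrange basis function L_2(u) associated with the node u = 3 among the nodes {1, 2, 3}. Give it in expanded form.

L_2(u) = (1/2)u^2 - (3/2)u + 1

L_2(u) = (u - 1)(u - 2) / [(2)·(1)]
       = (u^2 - 3u + 2) / (2)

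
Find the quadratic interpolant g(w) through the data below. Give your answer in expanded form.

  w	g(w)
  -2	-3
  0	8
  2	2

Newton's divided differences:
g[-2,0] = (8 - (-3)) / (0 - (-2)) = 11/2
g[0,2] = (2 - 8) / (2 - 0) = -3
g[-2,0,2] = (-3 - 11/2) / (2 - (-2)) = -17/8
g(w) = -3 + (11/2)·(w + 2) + (-17/8)·(w + 2)w
Expanding: g(w) = -(17/8)w^2 + (5/4)w + 8

g(w) = -(17/8)w^2 + (5/4)w + 8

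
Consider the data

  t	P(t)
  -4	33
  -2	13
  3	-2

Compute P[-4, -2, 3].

1

P[-4,-2] = (13 - 33) / (-2 - (-4)) = -10
P[-2,3] = (-2 - 13) / (3 - (-2)) = -3
P[-4,-2,3] = (-3 - (-10)) / (3 - (-4)) = 1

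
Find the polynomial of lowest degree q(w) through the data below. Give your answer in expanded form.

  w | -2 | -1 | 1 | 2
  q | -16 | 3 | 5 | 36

Newton's divided differences:
q[-2,-1] = (3 - (-16)) / (-1 - (-2)) = 19
q[-1,1] = (5 - 3) / (1 - (-1)) = 1
q[1,2] = (36 - 5) / (2 - 1) = 31
q[-2,-1,1] = (1 - 19) / (1 - (-2)) = -6
q[-1,1,2] = (31 - 1) / (2 - (-1)) = 10
q[-2,-1,1,2] = (10 - (-6)) / (2 - (-2)) = 4
q(w) = -16 + 19·(w + 2) + (-6)·(w + 2)(w + 1) + 4·(w + 2)(w + 1)(w - 1)
Expanding: q(w) = 4w^3 + 2w^2 - 3w + 2

q(w) = 4w^3 + 2w^2 - 3w + 2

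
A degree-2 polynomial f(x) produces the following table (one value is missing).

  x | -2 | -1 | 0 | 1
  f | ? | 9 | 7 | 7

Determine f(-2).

The 3 known values determine f uniquely (degree ≤ 2).
L_0(-2) = (-2)·(-3)/[(-1)·(-2)] = 3
L_1(-2) = (-1)·(-3)/[(1)·(-1)] = -3
L_2(-2) = (-1)·(-2)/[(2)·(1)] = 1
Sum: 9·(3) + 7·(-3) + 7·(1) = 13

13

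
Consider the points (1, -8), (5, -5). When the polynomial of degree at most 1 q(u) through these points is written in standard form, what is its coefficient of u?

L_0(u) = (u - 5) / [-4] = -(1/4)u + 5/4
L_1(u) = (u - 1) / [4] = (1/4)u - 1/4
q(u) = (-8)·L_0 + (-5)·L_1
Only the coefficient of u is needed; take it from each L_i and combine:
(-8)·(-1/4) + (-5)·(1/4) = 3/4

3/4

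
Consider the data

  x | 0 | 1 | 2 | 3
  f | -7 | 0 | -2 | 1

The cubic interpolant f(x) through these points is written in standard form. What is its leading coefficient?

7/3

The leading coefficient equals the top divided difference f[0,1,2,3].
f[0,1] = (0 - (-7)) / (1 - 0) = 7
f[1,2] = (-2 - 0) / (2 - 1) = -2
f[2,3] = (1 - (-2)) / (3 - 2) = 3
f[0,1,2] = (-2 - 7) / (2 - 0) = -9/2
f[1,2,3] = (3 - (-2)) / (3 - 1) = 5/2
f[0,1,2,3] = (5/2 - (-9/2)) / (3 - 0) = 7/3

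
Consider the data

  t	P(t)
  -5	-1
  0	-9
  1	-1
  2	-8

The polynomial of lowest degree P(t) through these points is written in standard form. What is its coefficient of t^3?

-13/10

Build the Lagrange basis polynomials:
L_0(t) = t(t - 1)(t - 2) / [-210] = -(1/210)t^3 + (1/70)t^2 - (1/105)t
L_1(t) = (t + 5)(t - 1)(t - 2) / [10] = (1/10)t^3 + (1/5)t^2 - (13/10)t + 1
L_2(t) = (t + 5)t(t - 2) / [-6] = -(1/6)t^3 - (1/2)t^2 + (5/3)t
L_3(t) = (t + 5)t(t - 1) / [14] = (1/14)t^3 + (2/7)t^2 - (5/14)t
P(t) = (-1)·L_0 + (-9)·L_1 + (-1)·L_2 + (-8)·L_3
Only the coefficient of t^3 is needed; take it from each L_i and combine:
(-1)·(-1/210) + (-9)·(1/10) + (-1)·(-1/6) + (-8)·(1/14) = -13/10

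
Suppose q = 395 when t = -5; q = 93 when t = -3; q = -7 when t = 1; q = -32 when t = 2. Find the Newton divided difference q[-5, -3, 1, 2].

q[-5,-3] = (93 - 395) / (-3 - (-5)) = -151
q[-3,1] = (-7 - 93) / (1 - (-3)) = -25
q[1,2] = (-32 - (-7)) / (2 - 1) = -25
q[-5,-3,1] = (-25 - (-151)) / (1 - (-5)) = 21
q[-3,1,2] = (-25 - (-25)) / (2 - (-3)) = 0
q[-5,-3,1,2] = (0 - 21) / (2 - (-5)) = -3

-3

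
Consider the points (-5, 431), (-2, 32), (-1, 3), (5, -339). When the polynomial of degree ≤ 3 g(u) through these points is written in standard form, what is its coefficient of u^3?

Build the Lagrange basis polynomials:
L_0(u) = (u + 2)(u + 1)(u - 5) / [-120] = -(1/120)u^3 + (1/60)u^2 + (13/120)u + 1/12
L_1(u) = (u + 5)(u + 1)(u - 5) / [21] = (1/21)u^3 + (1/21)u^2 - (25/21)u - 25/21
L_2(u) = (u + 5)(u + 2)(u - 5) / [-24] = -(1/24)u^3 - (1/12)u^2 + (25/24)u + 25/12
L_3(u) = (u + 5)(u + 2)(u + 1) / [420] = (1/420)u^3 + (2/105)u^2 + (17/420)u + 1/42
g(u) = 431·L_0 + 32·L_1 + 3·L_2 + (-339)·L_3
Only the coefficient of u^3 is needed; take it from each L_i and combine:
431·(-1/120) + 32·(1/21) + 3·(-1/24) + (-339)·(1/420) = -3

-3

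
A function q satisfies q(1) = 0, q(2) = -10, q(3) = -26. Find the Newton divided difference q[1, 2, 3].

-3

q[1,2] = (-10 - 0) / (2 - 1) = -10
q[2,3] = (-26 - (-10)) / (3 - 2) = -16
q[1,2,3] = (-16 - (-10)) / (3 - 1) = -3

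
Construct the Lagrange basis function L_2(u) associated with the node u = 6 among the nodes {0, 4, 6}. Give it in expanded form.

L_2(u) = u(u - 4) / [(6)·(2)]
       = (u^2 - 4u) / (12)

L_2(u) = (1/12)u^2 - (1/3)u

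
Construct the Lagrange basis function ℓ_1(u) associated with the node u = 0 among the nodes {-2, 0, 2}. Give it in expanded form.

ℓ_1(u) = (u + 2)(u - 2) / [(2)·(-2)]
       = (u^2 - 4) / (-4)

ℓ_1(u) = -(1/4)u^2 + 1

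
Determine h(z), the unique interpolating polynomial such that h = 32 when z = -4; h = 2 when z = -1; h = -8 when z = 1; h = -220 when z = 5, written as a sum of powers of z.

h(z) = -z^3 - 3z^2 - 4z

Build the Lagrange basis polynomials:
L_0(z) = (z + 1)(z - 1)(z - 5) / [-135] = -(1/135)z^3 + (1/27)z^2 + (1/135)z - 1/27
L_1(z) = (z + 4)(z - 1)(z - 5) / [36] = (1/36)z^3 - (1/18)z^2 - (19/36)z + 5/9
L_2(z) = (z + 4)(z + 1)(z - 5) / [-40] = -(1/40)z^3 + (21/40)z + 1/2
L_3(z) = (z + 4)(z + 1)(z - 1) / [216] = (1/216)z^3 + (1/54)z^2 - (1/216)z - 1/54
h(z) = 32·L_0 + 2·L_1 + (-8)·L_2 + (-220)·L_3
  32·L_0(z) = -(32/135)z^3 + (32/27)z^2 + (32/135)z - 32/27
  2·L_1(z) = (1/18)z^3 - (1/9)z^2 - (19/18)z + 10/9
  (-8)·L_2(z) = (1/5)z^3 - (21/5)z - 4
  (-220)·L_3(z) = -(55/54)z^3 - (110/27)z^2 + (55/54)z + 110/27
Adding term by term: -z^3 - 3z^2 - 4z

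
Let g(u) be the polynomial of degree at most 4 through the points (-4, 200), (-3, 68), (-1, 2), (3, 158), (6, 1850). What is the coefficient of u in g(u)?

Build the Lagrange basis polynomials:
L_0(u) = (u + 3)(u + 1)(u - 3)(u - 6) / [210] = (1/210)u^4 - (1/42)u^3 - (1/14)u^2 + (3/14)u + 9/35
L_1(u) = (u + 4)(u + 1)(u - 3)(u - 6) / [-108] = -(1/108)u^4 + (1/27)u^3 + (23/108)u^2 - (1/2)u - 2/3
L_2(u) = (u + 4)(u + 3)(u - 3)(u - 6) / [168] = (1/168)u^4 - (1/84)u^3 - (11/56)u^2 + (3/28)u + 9/7
L_3(u) = (u + 4)(u + 3)(u + 1)(u - 6) / [-504] = -(1/504)u^4 - (1/252)u^3 + (29/504)u^2 + (17/84)u + 1/7
L_4(u) = (u + 4)(u + 3)(u + 1)(u - 3) / [1890] = (1/1890)u^4 + (1/378)u^3 - (1/378)u^2 - (1/42)u - 2/105
g(u) = 200·L_0 + 68·L_1 + 2·L_2 + 158·L_3 + 1850·L_4
Only the coefficient of u is needed; take it from each L_i and combine:
200·(3/14) + 68·(-1/2) + 2·(3/28) + 158·(17/84) + 1850·(-1/42) = -3

-3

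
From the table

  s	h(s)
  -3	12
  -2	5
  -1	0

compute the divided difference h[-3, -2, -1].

h[-3,-2] = (5 - 12) / (-2 - (-3)) = -7
h[-2,-1] = (0 - 5) / (-1 - (-2)) = -5
h[-3,-2,-1] = (-5 - (-7)) / (-1 - (-3)) = 1

1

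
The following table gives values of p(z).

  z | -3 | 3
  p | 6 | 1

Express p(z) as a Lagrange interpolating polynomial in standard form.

Build the Lagrange basis polynomials:
L_0(z) = (z - 3) / [-6] = -(1/6)z + 1/2
L_1(z) = (z + 3) / [6] = (1/6)z + 1/2
p(z) = 6·L_0 + 1·L_1
  6·L_0(z) = -z + 3
  1·L_1(z) = (1/6)z + 1/2
Adding term by term: -(5/6)z + 7/2

p(z) = -(5/6)z + 7/2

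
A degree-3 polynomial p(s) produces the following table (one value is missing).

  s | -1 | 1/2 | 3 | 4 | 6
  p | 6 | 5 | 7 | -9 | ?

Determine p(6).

-1039/10

The 4 known values determine p uniquely (degree ≤ 3).
Evaluate each Lagrange basis at s = 6:
L_0(6) = (11/2)·(3)·(2)/[(-3/2)·(-4)·(-5)] = -11/10
L_1(6) = (7)·(3)·(2)/[(3/2)·(-5/2)·(-7/2)] = 16/5
L_2(6) = (7)·(11/2)·(2)/[(4)·(5/2)·(-1)] = -77/10
L_3(6) = (7)·(11/2)·(3)/[(5)·(7/2)·(1)] = 33/5
Sum: 6·(-11/10) + 5·(16/5) + 7·(-77/10) + (-9)·(33/5) = -1039/10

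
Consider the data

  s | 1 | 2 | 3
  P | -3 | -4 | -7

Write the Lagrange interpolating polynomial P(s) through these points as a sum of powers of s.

Build the Lagrange basis polynomials:
L_0(s) = (s - 2)(s - 3) / [2] = (1/2)s^2 - (5/2)s + 3
L_1(s) = (s - 1)(s - 3) / [-1] = -s^2 + 4s - 3
L_2(s) = (s - 1)(s - 2) / [2] = (1/2)s^2 - (3/2)s + 1
P(s) = (-3)·L_0 + (-4)·L_1 + (-7)·L_2
  (-3)·L_0(s) = -(3/2)s^2 + (15/2)s - 9
  (-4)·L_1(s) = 4s^2 - 16s + 12
  (-7)·L_2(s) = -(7/2)s^2 + (21/2)s - 7
Adding term by term: -s^2 + 2s - 4

P(s) = -s^2 + 2s - 4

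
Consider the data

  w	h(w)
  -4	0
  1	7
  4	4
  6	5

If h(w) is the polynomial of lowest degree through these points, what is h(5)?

99/25

L_0(5) = (4)·(1)·(-1)/[(-5)·(-8)·(-10)] = 1/100
L_1(5) = (9)·(1)·(-1)/[(5)·(-3)·(-5)] = -3/25
L_2(5) = (9)·(4)·(-1)/[(8)·(3)·(-2)] = 3/4
L_3(5) = (9)·(4)·(1)/[(10)·(5)·(2)] = 9/25
Sum: 0 + 7·(-3/25) + 4·(3/4) + 5·(9/25) = 99/25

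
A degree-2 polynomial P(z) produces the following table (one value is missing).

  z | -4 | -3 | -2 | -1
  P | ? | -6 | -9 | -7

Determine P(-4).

2

The 3 known values determine P uniquely (degree ≤ 2).
Evaluate each Lagrange basis at z = -4:
L_0(-4) = (-2)·(-3)/[(-1)·(-2)] = 3
L_1(-4) = (-1)·(-3)/[(1)·(-1)] = -3
L_2(-4) = (-1)·(-2)/[(2)·(1)] = 1
Sum: (-6)·(3) + (-9)·(-3) + (-7)·(1) = 2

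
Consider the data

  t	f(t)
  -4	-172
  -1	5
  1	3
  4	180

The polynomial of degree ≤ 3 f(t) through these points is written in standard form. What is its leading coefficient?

The leading coefficient equals the top divided difference f[-4,-1,1,4].
f[-4,-1] = (5 - (-172)) / (-1 - (-4)) = 59
f[-1,1] = (3 - 5) / (1 - (-1)) = -1
f[1,4] = (180 - 3) / (4 - 1) = 59
f[-4,-1,1] = (-1 - 59) / (1 - (-4)) = -12
f[-1,1,4] = (59 - (-1)) / (4 - (-1)) = 12
f[-4,-1,1,4] = (12 - (-12)) / (4 - (-4)) = 3

3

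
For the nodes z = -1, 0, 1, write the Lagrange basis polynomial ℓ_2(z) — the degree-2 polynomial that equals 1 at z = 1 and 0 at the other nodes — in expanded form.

ℓ_2(z) = (z + 1)z / [(2)·(1)]
       = (z^2 + z) / (2)

ℓ_2(z) = (1/2)z^2 + (1/2)z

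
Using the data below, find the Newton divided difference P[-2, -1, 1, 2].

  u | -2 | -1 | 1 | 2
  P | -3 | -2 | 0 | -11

-1

P[-2,-1] = (-2 - (-3)) / (-1 - (-2)) = 1
P[-1,1] = (0 - (-2)) / (1 - (-1)) = 1
P[1,2] = (-11 - 0) / (2 - 1) = -11
P[-2,-1,1] = (1 - 1) / (1 - (-2)) = 0
P[-1,1,2] = (-11 - 1) / (2 - (-1)) = -4
P[-2,-1,1,2] = (-4 - 0) / (2 - (-2)) = -1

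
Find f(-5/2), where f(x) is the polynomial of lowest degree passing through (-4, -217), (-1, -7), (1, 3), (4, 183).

L_0(-5/2) = (-3/2)·(-7/2)·(-13/2)/[(-3)·(-5)·(-8)] = 91/320
L_1(-5/2) = (3/2)·(-7/2)·(-13/2)/[(3)·(-2)·(-5)] = 91/80
L_2(-5/2) = (3/2)·(-3/2)·(-13/2)/[(5)·(2)·(-3)] = -39/80
L_3(-5/2) = (3/2)·(-3/2)·(-7/2)/[(8)·(5)·(3)] = 21/320
Sum: (-217)·(91/320) + (-7)·(91/80) + 3·(-39/80) + 183·(21/320) = -473/8

-473/8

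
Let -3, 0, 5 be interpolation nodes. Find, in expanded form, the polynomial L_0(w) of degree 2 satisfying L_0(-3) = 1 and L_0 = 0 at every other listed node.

L_0(w) = w(w - 5) / [(-3)·(-8)]
       = (w^2 - 5w) / (24)

L_0(w) = (1/24)w^2 - (5/24)w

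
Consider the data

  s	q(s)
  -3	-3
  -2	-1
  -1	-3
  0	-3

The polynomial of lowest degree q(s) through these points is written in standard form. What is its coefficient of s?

L_0(s) = (s + 2)(s + 1)s / [-6] = -(1/6)s^3 - (1/2)s^2 - (1/3)s
L_1(s) = (s + 3)(s + 1)s / [2] = (1/2)s^3 + 2s^2 + (3/2)s
L_2(s) = (s + 3)(s + 2)s / [-2] = -(1/2)s^3 - (5/2)s^2 - 3s
L_3(s) = (s + 3)(s + 2)(s + 1) / [6] = (1/6)s^3 + s^2 + (11/6)s + 1
q(s) = (-3)·L_0 + (-1)·L_1 + (-3)·L_2 + (-3)·L_3
Only the coefficient of s is needed; take it from each L_i and combine:
(-3)·(-1/3) + (-1)·(3/2) + (-3)·(-3) + (-3)·(11/6) = 3

3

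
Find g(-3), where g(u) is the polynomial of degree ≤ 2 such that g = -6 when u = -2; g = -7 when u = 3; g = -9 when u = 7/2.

-547/55

Using Newton's divided-difference form:
g[-2,3] = (-7 - (-6)) / (3 - (-2)) = -1/5
g[3,7/2] = (-9 - (-7)) / (7/2 - 3) = -4
g[-2,3,7/2] = (-4 - (-1/5)) / (7/2 - (-2)) = -38/55
g(-3) = -6 + (-1/5)·(-1) + (-38/55)·(-1)·(-6) = -547/55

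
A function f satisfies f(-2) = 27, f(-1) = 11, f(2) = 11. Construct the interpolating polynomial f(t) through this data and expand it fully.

f(t) = 4t^2 - 4t + 3

L_0(t) = (t + 1)(t - 2) / [4] = (1/4)t^2 - (1/4)t - 1/2
L_1(t) = (t + 2)(t - 2) / [-3] = -(1/3)t^2 + 4/3
L_2(t) = (t + 2)(t + 1) / [12] = (1/12)t^2 + (1/4)t + 1/6
f(t) = 27·L_0 + 11·L_1 + 11·L_2
  27·L_0(t) = (27/4)t^2 - (27/4)t - 27/2
  11·L_1(t) = -(11/3)t^2 + 44/3
  11·L_2(t) = (11/12)t^2 + (11/4)t + 11/6
Adding term by term: 4t^2 - 4t + 3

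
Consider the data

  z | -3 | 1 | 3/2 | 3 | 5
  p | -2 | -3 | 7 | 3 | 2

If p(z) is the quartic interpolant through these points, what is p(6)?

20423/224

L_0(6) = (5)·(9/2)·(3)·(1)/[(-4)·(-9/2)·(-6)·(-8)] = 5/64
L_1(6) = (9)·(9/2)·(3)·(1)/[(4)·(-1/2)·(-2)·(-4)] = -243/32
L_2(6) = (9)·(5)·(3)·(1)/[(9/2)·(1/2)·(-3/2)·(-7/2)] = 80/7
L_3(6) = (9)·(5)·(9/2)·(1)/[(6)·(2)·(3/2)·(-2)] = -45/8
L_4(6) = (9)·(5)·(9/2)·(3)/[(8)·(4)·(7/2)·(2)] = 1215/448
Sum: (-2)·(5/64) + (-3)·(-243/32) + 7·(80/7) + 3·(-45/8) + 2·(1215/448) = 20423/224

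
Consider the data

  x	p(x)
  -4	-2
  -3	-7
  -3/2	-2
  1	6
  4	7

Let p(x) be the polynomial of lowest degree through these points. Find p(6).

Using Newton's divided-difference form:
p[-4,-3] = (-7 - (-2)) / (-3 - (-4)) = -5
p[-3,-3/2] = (-2 - (-7)) / (-3/2 - (-3)) = 10/3
p[-3/2,1] = (6 - (-2)) / (1 - (-3/2)) = 16/5
p[1,4] = (7 - 6) / (4 - 1) = 1/3
p[-4,-3,-3/2] = (10/3 - (-5)) / (-3/2 - (-4)) = 10/3
p[-3,-3/2,1] = (16/5 - 10/3) / (1 - (-3)) = -1/30
p[-3/2,1,4] = (1/3 - 16/5) / (4 - (-3/2)) = -86/165
p[-4,-3,-3/2,1] = (-1/30 - 10/3) / (1 - (-4)) = -101/150
p[-3,-3/2,1,4] = (-86/165 - (-1/30)) / (4 - (-3)) = -23/330
p[-4,-3,-3/2,1,4] = (-23/330 - (-101/150)) / (4 - (-4)) = 83/1100
p(6) = -2 + (-5)·(10) + (10/3)·(10)·(9) + (-101/150)·(10)·(9)·(15/2) + (83/1100)·(10)·(9)·(15/2)·(5) = 2119/44

2119/44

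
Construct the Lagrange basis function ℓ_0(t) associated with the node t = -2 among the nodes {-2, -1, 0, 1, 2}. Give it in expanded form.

ℓ_0(t) = (t + 1)t(t - 1)(t - 2) / [(-1)·(-2)·(-3)·(-4)]
       = (t^4 - 2t^3 - t^2 + 2t) / (24)

ℓ_0(t) = (1/24)t^4 - (1/12)t^3 - (1/24)t^2 + (1/12)t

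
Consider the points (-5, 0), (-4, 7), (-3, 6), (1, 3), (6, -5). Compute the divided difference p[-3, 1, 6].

-17/180

p[-3,1] = (3 - 6) / (1 - (-3)) = -3/4
p[1,6] = (-5 - 3) / (6 - 1) = -8/5
p[-3,1,6] = (-8/5 - (-3/4)) / (6 - (-3)) = -17/180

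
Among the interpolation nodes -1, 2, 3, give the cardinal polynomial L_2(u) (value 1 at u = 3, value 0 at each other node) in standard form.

L_2(u) = (1/4)u^2 - (1/4)u - 1/2

L_2(u) = (u + 1)(u - 2) / [(4)·(1)]
       = (u^2 - u - 2) / (4)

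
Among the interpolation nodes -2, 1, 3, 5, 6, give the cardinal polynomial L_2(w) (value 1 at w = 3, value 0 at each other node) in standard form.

L_2(w) = (w + 2)(w - 1)(w - 5)(w - 6) / [(5)·(2)·(-2)·(-3)]
       = (w^4 - 10w^3 + 17w^2 + 52w - 60) / (60)

L_2(w) = (1/60)w^4 - (1/6)w^3 + (17/60)w^2 + (13/15)w - 1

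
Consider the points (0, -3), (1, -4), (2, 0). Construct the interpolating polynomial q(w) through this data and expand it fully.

Newton's divided differences:
q[0,1] = (-4 - (-3)) / (1 - 0) = -1
q[1,2] = (0 - (-4)) / (2 - 1) = 4
q[0,1,2] = (4 - (-1)) / (2 - 0) = 5/2
q(w) = -3 + (-1)·w + (5/2)·w(w - 1)
Expanding: q(w) = (5/2)w^2 - (7/2)w - 3

q(w) = (5/2)w^2 - (7/2)w - 3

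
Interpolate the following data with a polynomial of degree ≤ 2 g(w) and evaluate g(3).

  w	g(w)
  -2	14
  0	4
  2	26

Using Newton's divided-difference form:
g[-2,0] = (4 - 14) / (0 - (-2)) = -5
g[0,2] = (26 - 4) / (2 - 0) = 11
g[-2,0,2] = (11 - (-5)) / (2 - (-2)) = 4
g(3) = 14 + (-5)·(5) + 4·(5)·(3) = 49

49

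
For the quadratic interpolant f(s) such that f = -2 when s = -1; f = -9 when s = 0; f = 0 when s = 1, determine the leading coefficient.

8

The leading coefficient equals the top divided difference f[-1,0,1].
f[-1,0] = (-9 - (-2)) / (0 - (-1)) = -7
f[0,1] = (0 - (-9)) / (1 - 0) = 9
f[-1,0,1] = (9 - (-7)) / (1 - (-1)) = 8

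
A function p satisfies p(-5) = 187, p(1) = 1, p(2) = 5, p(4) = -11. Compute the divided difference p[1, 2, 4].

-4

p[1,2] = (5 - 1) / (2 - 1) = 4
p[2,4] = (-11 - 5) / (4 - 2) = -8
p[1,2,4] = (-8 - 4) / (4 - 1) = -4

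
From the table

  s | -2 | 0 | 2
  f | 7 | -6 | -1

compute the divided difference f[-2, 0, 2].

f[-2,0] = (-6 - 7) / (0 - (-2)) = -13/2
f[0,2] = (-1 - (-6)) / (2 - 0) = 5/2
f[-2,0,2] = (5/2 - (-13/2)) / (2 - (-2)) = 9/4

9/4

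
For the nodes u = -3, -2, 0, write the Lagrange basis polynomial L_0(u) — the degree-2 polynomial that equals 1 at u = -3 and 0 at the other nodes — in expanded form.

L_0(u) = (1/3)u^2 + (2/3)u

L_0(u) = (u + 2)u / [(-1)·(-3)]
       = (u^2 + 2u) / (3)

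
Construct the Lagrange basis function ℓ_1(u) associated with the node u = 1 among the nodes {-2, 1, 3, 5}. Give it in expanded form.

ℓ_1(u) = (u + 2)(u - 3)(u - 5) / [(3)·(-2)·(-4)]
       = (u^3 - 6u^2 - u + 30) / (24)

ℓ_1(u) = (1/24)u^3 - (1/4)u^2 - (1/24)u + 5/4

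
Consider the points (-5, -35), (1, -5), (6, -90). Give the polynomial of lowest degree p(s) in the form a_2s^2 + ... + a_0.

p(s) = -2s^2 - 3s

Build the Lagrange basis polynomials:
L_0(s) = (s - 1)(s - 6) / [66] = (1/66)s^2 - (7/66)s + 1/11
L_1(s) = (s + 5)(s - 6) / [-30] = -(1/30)s^2 + (1/30)s + 1
L_2(s) = (s + 5)(s - 1) / [55] = (1/55)s^2 + (4/55)s - 1/11
p(s) = (-35)·L_0 + (-5)·L_1 + (-90)·L_2
  (-35)·L_0(s) = -(35/66)s^2 + (245/66)s - 35/11
  (-5)·L_1(s) = (1/6)s^2 - (1/6)s - 5
  (-90)·L_2(s) = -(18/11)s^2 - (72/11)s + 90/11
Adding term by term: -2s^2 - 3s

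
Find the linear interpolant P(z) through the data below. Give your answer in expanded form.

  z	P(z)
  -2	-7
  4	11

Build the Lagrange basis polynomials:
L_0(z) = (z - 4) / [-6] = -(1/6)z + 2/3
L_1(z) = (z + 2) / [6] = (1/6)z + 1/3
P(z) = (-7)·L_0 + 11·L_1
  (-7)·L_0(z) = (7/6)z - 14/3
  11·L_1(z) = (11/6)z + 11/3
Adding term by term: 3z - 1

P(z) = 3z - 1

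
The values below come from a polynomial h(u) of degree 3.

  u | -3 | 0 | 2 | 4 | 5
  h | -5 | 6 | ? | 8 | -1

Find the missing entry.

87/7

The 4 known values determine h uniquely (degree ≤ 3).
Evaluate each Lagrange basis at u = 2:
L_0(2) = (2)·(-2)·(-3)/[(-3)·(-7)·(-8)] = -1/14
L_1(2) = (5)·(-2)·(-3)/[(3)·(-4)·(-5)] = 1/2
L_2(2) = (5)·(2)·(-3)/[(7)·(4)·(-1)] = 15/14
L_3(2) = (5)·(2)·(-2)/[(8)·(5)·(1)] = -1/2
Sum: (-5)·(-1/14) + 6·(1/2) + 8·(15/14) + (-1)·(-1/2) = 87/7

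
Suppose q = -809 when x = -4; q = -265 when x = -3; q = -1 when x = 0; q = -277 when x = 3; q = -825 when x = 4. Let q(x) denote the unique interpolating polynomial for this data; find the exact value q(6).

Evaluate each Lagrange basis at x = 6:
L_0(6) = (9)·(6)·(3)·(2)/[(-1)·(-4)·(-7)·(-8)] = 81/56
L_1(6) = (10)·(6)·(3)·(2)/[(1)·(-3)·(-6)·(-7)] = -20/7
L_2(6) = (10)·(9)·(3)·(2)/[(4)·(3)·(-3)·(-4)] = 15/4
L_3(6) = (10)·(9)·(6)·(2)/[(7)·(6)·(3)·(-1)] = -60/7
L_4(6) = (10)·(9)·(6)·(3)/[(8)·(7)·(4)·(1)] = 405/56
Sum: (-809)·(81/56) + (-265)·(-20/7) + (-1)·(15/4) + (-277)·(-60/7) + (-825)·(405/56) = -4009

-4009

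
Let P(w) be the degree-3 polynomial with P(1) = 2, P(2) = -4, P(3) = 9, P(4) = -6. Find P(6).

Evaluate each Lagrange basis at w = 6:
L_0(6) = (4)·(3)·(2)/[(-1)·(-2)·(-3)] = -4
L_1(6) = (5)·(3)·(2)/[(1)·(-1)·(-2)] = 15
L_2(6) = (5)·(4)·(2)/[(2)·(1)·(-1)] = -20
L_3(6) = (5)·(4)·(3)/[(3)·(2)·(1)] = 10
Sum: 2·(-4) + (-4)·(15) + 9·(-20) + (-6)·(10) = -308

-308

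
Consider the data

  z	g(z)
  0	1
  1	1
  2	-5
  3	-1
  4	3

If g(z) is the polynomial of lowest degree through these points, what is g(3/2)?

-183/64

Using Newton's divided-difference form:
g[0,1] = (1 - 1) / (1 - 0) = 0
g[1,2] = (-5 - 1) / (2 - 1) = -6
g[2,3] = (-1 - (-5)) / (3 - 2) = 4
g[3,4] = (3 - (-1)) / (4 - 3) = 4
g[0,1,2] = (-6 - 0) / (2 - 0) = -3
g[1,2,3] = (4 - (-6)) / (3 - 1) = 5
g[2,3,4] = (4 - 4) / (4 - 2) = 0
g[0,1,2,3] = (5 - (-3)) / (3 - 0) = 8/3
g[1,2,3,4] = (0 - 5) / (4 - 1) = -5/3
g[0,1,2,3,4] = (-5/3 - 8/3) / (4 - 0) = -13/12
g(3/2) = 1 + 0·(3/2) + (-3)·(3/2)·(1/2) + (8/3)·(3/2)·(1/2)·(-1/2) + (-13/12)·(3/2)·(1/2)·(-1/2)·(-3/2) = -183/64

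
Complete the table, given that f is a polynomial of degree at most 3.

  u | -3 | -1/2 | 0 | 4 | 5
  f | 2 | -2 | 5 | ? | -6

1447/55

The 4 known values determine f uniquely (degree ≤ 3).
L_0(4) = (9/2)·(4)·(-1)/[(-5/2)·(-3)·(-8)] = 3/10
L_1(4) = (7)·(4)·(-1)/[(5/2)·(-1/2)·(-11/2)] = -224/55
L_2(4) = (7)·(9/2)·(-1)/[(3)·(1/2)·(-5)] = 21/5
L_3(4) = (7)·(9/2)·(4)/[(8)·(11/2)·(5)] = 63/110
Sum: 2·(3/10) + (-2)·(-224/55) + 5·(21/5) + (-6)·(63/110) = 1447/55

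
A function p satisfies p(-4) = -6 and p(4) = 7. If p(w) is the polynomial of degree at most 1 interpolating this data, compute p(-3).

L_0(-3) = (-7)/[(-8)] = 7/8
L_1(-3) = (1)/[(8)] = 1/8
Sum: (-6)·(7/8) + 7·(1/8) = -35/8

-35/8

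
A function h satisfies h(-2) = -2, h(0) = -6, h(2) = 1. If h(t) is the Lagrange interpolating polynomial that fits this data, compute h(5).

257/8

L_0(5) = (5)·(3)/[(-2)·(-4)] = 15/8
L_1(5) = (7)·(3)/[(2)·(-2)] = -21/4
L_2(5) = (7)·(5)/[(4)·(2)] = 35/8
Sum: (-2)·(15/8) + (-6)·(-21/4) + 1·(35/8) = 257/8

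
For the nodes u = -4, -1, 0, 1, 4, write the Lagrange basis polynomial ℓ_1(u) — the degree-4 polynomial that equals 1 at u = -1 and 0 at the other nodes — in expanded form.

ℓ_1(u) = -(1/30)u^4 + (1/30)u^3 + (8/15)u^2 - (8/15)u

ℓ_1(u) = (u + 4)u(u - 1)(u - 4) / [(3)·(-1)·(-2)·(-5)]
       = (u^4 - u^3 - 16u^2 + 16u) / (-30)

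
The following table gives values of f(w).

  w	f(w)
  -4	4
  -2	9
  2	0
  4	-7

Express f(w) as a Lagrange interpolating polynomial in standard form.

Build the Lagrange basis polynomials:
L_0(w) = (w + 2)(w - 2)(w - 4) / [-96] = -(1/96)w^3 + (1/24)w^2 + (1/24)w - 1/6
L_1(w) = (w + 4)(w - 2)(w - 4) / [48] = (1/48)w^3 - (1/24)w^2 - (1/3)w + 2/3
L_2(w) = (w + 4)(w + 2)(w - 4) / [-48] = -(1/48)w^3 - (1/24)w^2 + (1/3)w + 2/3
L_3(w) = (w + 4)(w + 2)(w - 2) / [96] = (1/96)w^3 + (1/24)w^2 - (1/24)w - 1/6
f(w) = 4·L_0 + 9·L_1 + 0·L_2 + (-7)·L_3
  4·L_0(w) = -(1/24)w^3 + (1/6)w^2 + (1/6)w - 2/3
  9·L_1(w) = (3/16)w^3 - (3/8)w^2 - 3w + 6
  0·L_2(w) = 0
  (-7)·L_3(w) = -(7/96)w^3 - (7/24)w^2 + (7/24)w + 7/6
Adding term by term: (7/96)w^3 - (1/2)w^2 - (61/24)w + 13/2

f(w) = (7/96)w^3 - (1/2)w^2 - (61/24)w + 13/2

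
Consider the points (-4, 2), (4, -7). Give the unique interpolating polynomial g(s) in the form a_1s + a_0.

g(s) = -(9/8)s - 5/2

L_0(s) = (s - 4) / [-8] = -(1/8)s + 1/2
L_1(s) = (s + 4) / [8] = (1/8)s + 1/2
g(s) = 2·L_0 + (-7)·L_1
  2·L_0(s) = -(1/4)s + 1
  (-7)·L_1(s) = -(7/8)s - 7/2
Adding term by term: -(9/8)s - 5/2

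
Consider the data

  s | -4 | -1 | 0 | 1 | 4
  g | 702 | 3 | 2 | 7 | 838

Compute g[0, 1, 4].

g[0,1] = (7 - 2) / (1 - 0) = 5
g[1,4] = (838 - 7) / (4 - 1) = 277
g[0,1,4] = (277 - 5) / (4 - 0) = 68

68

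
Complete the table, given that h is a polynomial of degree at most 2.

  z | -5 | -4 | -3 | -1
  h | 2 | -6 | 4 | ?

The 3 known values determine h uniquely (degree ≤ 2).
L_0(-1) = (3)·(2)/[(-1)·(-2)] = 3
L_1(-1) = (4)·(2)/[(1)·(-1)] = -8
L_2(-1) = (4)·(3)/[(2)·(1)] = 6
Sum: 2·(3) + (-6)·(-8) + 4·(6) = 78

78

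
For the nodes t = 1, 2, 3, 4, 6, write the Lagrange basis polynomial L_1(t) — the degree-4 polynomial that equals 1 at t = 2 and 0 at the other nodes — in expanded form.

L_1(t) = -(1/8)t^4 + (7/4)t^3 - (67/8)t^2 + (63/4)t - 9

L_1(t) = (t - 1)(t - 3)(t - 4)(t - 6) / [(1)·(-1)·(-2)·(-4)]
       = (t^4 - 14t^3 + 67t^2 - 126t + 72) / (-8)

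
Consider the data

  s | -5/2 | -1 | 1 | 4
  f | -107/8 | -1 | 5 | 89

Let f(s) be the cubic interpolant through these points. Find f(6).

265

Using Newton's divided-difference form:
f[-5/2,-1] = (-1 - (-107/8)) / (-1 - (-5/2)) = 33/4
f[-1,1] = (5 - (-1)) / (1 - (-1)) = 3
f[1,4] = (89 - 5) / (4 - 1) = 28
f[-5/2,-1,1] = (3 - 33/4) / (1 - (-5/2)) = -3/2
f[-1,1,4] = (28 - 3) / (4 - (-1)) = 5
f[-5/2,-1,1,4] = (5 - (-3/2)) / (4 - (-5/2)) = 1
f(6) = -107/8 + (33/4)·(17/2) + (-3/2)·(17/2)·(7) + 1·(17/2)·(7)·(5) = 265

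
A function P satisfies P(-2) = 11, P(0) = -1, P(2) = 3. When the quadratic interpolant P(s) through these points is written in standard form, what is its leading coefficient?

2

The leading coefficient equals the top divided difference P[-2,0,2].
P[-2,0] = (-1 - 11) / (0 - (-2)) = -6
P[0,2] = (3 - (-1)) / (2 - 0) = 2
P[-2,0,2] = (2 - (-6)) / (2 - (-2)) = 2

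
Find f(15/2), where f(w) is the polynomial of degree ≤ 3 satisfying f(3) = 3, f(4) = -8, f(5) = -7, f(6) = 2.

Using Newton's divided-difference form:
f[3,4] = (-8 - 3) / (4 - 3) = -11
f[4,5] = (-7 - (-8)) / (5 - 4) = 1
f[5,6] = (2 - (-7)) / (6 - 5) = 9
f[3,4,5] = (1 - (-11)) / (5 - 3) = 6
f[4,5,6] = (9 - 1) / (6 - 4) = 4
f[3,4,5,6] = (4 - 6) / (6 - 3) = -2/3
f(15/2) = 3 + (-11)·(9/2) + 6·(9/2)·(7/2) + (-2/3)·(9/2)·(7/2)·(5/2) = 87/4

87/4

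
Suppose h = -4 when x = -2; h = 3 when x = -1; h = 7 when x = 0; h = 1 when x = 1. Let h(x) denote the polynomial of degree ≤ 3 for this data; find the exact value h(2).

-22

L_0(2) = (3)·(2)·(1)/[(-1)·(-2)·(-3)] = -1
L_1(2) = (4)·(2)·(1)/[(1)·(-1)·(-2)] = 4
L_2(2) = (4)·(3)·(1)/[(2)·(1)·(-1)] = -6
L_3(2) = (4)·(3)·(2)/[(3)·(2)·(1)] = 4
Sum: (-4)·(-1) + 3·(4) + 7·(-6) + 1·(4) = -22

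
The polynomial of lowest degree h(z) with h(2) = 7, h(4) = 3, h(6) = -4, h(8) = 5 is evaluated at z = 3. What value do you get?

105/16

Evaluate each Lagrange basis at z = 3:
L_0(3) = (-1)·(-3)·(-5)/[(-2)·(-4)·(-6)] = 5/16
L_1(3) = (1)·(-3)·(-5)/[(2)·(-2)·(-4)] = 15/16
L_2(3) = (1)·(-1)·(-5)/[(4)·(2)·(-2)] = -5/16
L_3(3) = (1)·(-1)·(-3)/[(6)·(4)·(2)] = 1/16
Sum: 7·(5/16) + 3·(15/16) + (-4)·(-5/16) + 5·(1/16) = 105/16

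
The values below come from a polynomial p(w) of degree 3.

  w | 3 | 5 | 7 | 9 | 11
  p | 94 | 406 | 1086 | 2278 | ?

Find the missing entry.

The 4 known values determine p uniquely (degree ≤ 3).
Evaluate each Lagrange basis at w = 11:
L_0(11) = (6)·(4)·(2)/[(-2)·(-4)·(-6)] = -1
L_1(11) = (8)·(4)·(2)/[(2)·(-2)·(-4)] = 4
L_2(11) = (8)·(6)·(2)/[(4)·(2)·(-2)] = -6
L_3(11) = (8)·(6)·(4)/[(6)·(4)·(2)] = 4
Sum: 94·(-1) + 406·(4) + 1086·(-6) + 2278·(4) = 4126

4126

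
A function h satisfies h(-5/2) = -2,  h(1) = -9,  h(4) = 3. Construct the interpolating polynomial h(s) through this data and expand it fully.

Build the Lagrange basis polynomials:
L_0(s) = (s - 1)(s - 4) / [91/4] = (4/91)s^2 - (20/91)s + 16/91
L_1(s) = (s + 5/2)(s - 4) / [-21/2] = -(2/21)s^2 + (1/7)s + 20/21
L_2(s) = (s + 5/2)(s - 1) / [39/2] = (2/39)s^2 + (1/13)s - 5/39
h(s) = (-2)·L_0 + (-9)·L_1 + 3·L_2
  (-2)·L_0(s) = -(8/91)s^2 + (40/91)s - 32/91
  (-9)·L_1(s) = (6/7)s^2 - (9/7)s - 60/7
  3·L_2(s) = (2/13)s^2 + (3/13)s - 5/13
Adding term by term: (12/13)s^2 - (8/13)s - 121/13

h(s) = (12/13)s^2 - (8/13)s - 121/13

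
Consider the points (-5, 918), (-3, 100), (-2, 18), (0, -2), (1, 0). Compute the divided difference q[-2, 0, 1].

4

q[-2,0] = (-2 - 18) / (0 - (-2)) = -10
q[0,1] = (0 - (-2)) / (1 - 0) = 2
q[-2,0,1] = (2 - (-10)) / (1 - (-2)) = 4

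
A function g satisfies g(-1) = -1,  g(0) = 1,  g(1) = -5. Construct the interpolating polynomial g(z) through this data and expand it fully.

g(z) = -4z^2 - 2z + 1

Build the Lagrange basis polynomials:
L_0(z) = z(z - 1) / [2] = (1/2)z^2 - (1/2)z
L_1(z) = (z + 1)(z - 1) / [-1] = -z^2 + 1
L_2(z) = (z + 1)z / [2] = (1/2)z^2 + (1/2)z
g(z) = (-1)·L_0 + 1·L_1 + (-5)·L_2
  (-1)·L_0(z) = -(1/2)z^2 + (1/2)z
  1·L_1(z) = -z^2 + 1
  (-5)·L_2(z) = -(5/2)z^2 - (5/2)z
Adding term by term: -4z^2 - 2z + 1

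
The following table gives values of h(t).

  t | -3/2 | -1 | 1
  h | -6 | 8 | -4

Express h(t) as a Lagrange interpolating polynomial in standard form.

h(t) = -(68/5)t^2 - 6t + 78/5

L_0(t) = (t + 1)(t - 1) / [5/4] = (4/5)t^2 - 4/5
L_1(t) = (t + 3/2)(t - 1) / [-1] = -t^2 - (1/2)t + 3/2
L_2(t) = (t + 3/2)(t + 1) / [5] = (1/5)t^2 + (1/2)t + 3/10
h(t) = (-6)·L_0 + 8·L_1 + (-4)·L_2
  (-6)·L_0(t) = -(24/5)t^2 + 24/5
  8·L_1(t) = -8t^2 - 4t + 12
  (-4)·L_2(t) = -(4/5)t^2 - 2t - 6/5
Adding term by term: -(68/5)t^2 - 6t + 78/5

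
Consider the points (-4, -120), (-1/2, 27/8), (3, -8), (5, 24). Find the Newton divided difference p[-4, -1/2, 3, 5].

p[-4,-1/2] = (27/8 - (-120)) / (-1/2 - (-4)) = 141/4
p[-1/2,3] = (-8 - 27/8) / (3 - (-1/2)) = -13/4
p[3,5] = (24 - (-8)) / (5 - 3) = 16
p[-4,-1/2,3] = (-13/4 - 141/4) / (3 - (-4)) = -11/2
p[-1/2,3,5] = (16 - (-13/4)) / (5 - (-1/2)) = 7/2
p[-4,-1/2,3,5] = (7/2 - (-11/2)) / (5 - (-4)) = 1

1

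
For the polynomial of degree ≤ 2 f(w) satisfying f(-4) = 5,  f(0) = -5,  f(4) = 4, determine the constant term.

Build the Lagrange basis polynomials:
L_0(w) = w(w - 4) / [32] = (1/32)w^2 - (1/8)w
L_1(w) = (w + 4)(w - 4) / [-16] = -(1/16)w^2 + 1
L_2(w) = (w + 4)w / [32] = (1/32)w^2 + (1/8)w
f(w) = 5·L_0 + (-5)·L_1 + 4·L_2
Only the constant term is needed; take it from each L_i and combine:
5·(0) + (-5)·(1) + 4·(0) = -5

-5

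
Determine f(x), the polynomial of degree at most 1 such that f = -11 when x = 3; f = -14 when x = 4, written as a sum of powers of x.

f(x) = -3x - 2

Build the Lagrange basis polynomials:
L_0(x) = (x - 4) / [-1] = -x + 4
L_1(x) = (x - 3) / [1] = x - 3
f(x) = (-11)·L_0 + (-14)·L_1
  (-11)·L_0(x) = 11x - 44
  (-14)·L_1(x) = -14x + 42
Adding term by term: -3x - 2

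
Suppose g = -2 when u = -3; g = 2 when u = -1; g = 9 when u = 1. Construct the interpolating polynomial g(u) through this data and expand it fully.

Build the Lagrange basis polynomials:
L_0(u) = (u + 1)(u - 1) / [8] = (1/8)u^2 - 1/8
L_1(u) = (u + 3)(u - 1) / [-4] = -(1/4)u^2 - (1/2)u + 3/4
L_2(u) = (u + 3)(u + 1) / [8] = (1/8)u^2 + (1/2)u + 3/8
g(u) = (-2)·L_0 + 2·L_1 + 9·L_2
  (-2)·L_0(u) = -(1/4)u^2 + 1/4
  2·L_1(u) = -(1/2)u^2 - u + 3/2
  9·L_2(u) = (9/8)u^2 + (9/2)u + 27/8
Adding term by term: (3/8)u^2 + (7/2)u + 41/8

g(u) = (3/8)u^2 + (7/2)u + 41/8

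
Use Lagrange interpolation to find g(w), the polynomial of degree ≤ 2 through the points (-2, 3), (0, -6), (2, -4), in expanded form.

g(w) = (11/8)w^2 - (7/4)w - 6

Build the Lagrange basis polynomials:
L_0(w) = w(w - 2) / [8] = (1/8)w^2 - (1/4)w
L_1(w) = (w + 2)(w - 2) / [-4] = -(1/4)w^2 + 1
L_2(w) = (w + 2)w / [8] = (1/8)w^2 + (1/4)w
g(w) = 3·L_0 + (-6)·L_1 + (-4)·L_2
  3·L_0(w) = (3/8)w^2 - (3/4)w
  (-6)·L_1(w) = (3/2)w^2 - 6
  (-4)·L_2(w) = -(1/2)w^2 - w
Adding term by term: (11/8)w^2 - (7/4)w - 6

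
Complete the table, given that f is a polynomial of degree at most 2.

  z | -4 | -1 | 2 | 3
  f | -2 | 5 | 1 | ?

-25/9

The 3 known values determine f uniquely (degree ≤ 2).
Evaluate each Lagrange basis at z = 3:
L_0(3) = (4)·(1)/[(-3)·(-6)] = 2/9
L_1(3) = (7)·(1)/[(3)·(-3)] = -7/9
L_2(3) = (7)·(4)/[(6)·(3)] = 14/9
Sum: (-2)·(2/9) + 5·(-7/9) + 1·(14/9) = -25/9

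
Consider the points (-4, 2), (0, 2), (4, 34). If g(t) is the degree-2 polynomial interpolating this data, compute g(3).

23

Evaluate each Lagrange basis at t = 3:
L_0(3) = (3)·(-1)/[(-4)·(-8)] = -3/32
L_1(3) = (7)·(-1)/[(4)·(-4)] = 7/16
L_2(3) = (7)·(3)/[(8)·(4)] = 21/32
Sum: 2·(-3/32) + 2·(7/16) + 34·(21/32) = 23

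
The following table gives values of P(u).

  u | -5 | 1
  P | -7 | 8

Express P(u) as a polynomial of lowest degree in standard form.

P(u) = (5/2)u + 11/2

L_0(u) = (u - 1) / [-6] = -(1/6)u + 1/6
L_1(u) = (u + 5) / [6] = (1/6)u + 5/6
P(u) = (-7)·L_0 + 8·L_1
  (-7)·L_0(u) = (7/6)u - 7/6
  8·L_1(u) = (4/3)u + 20/3
Adding term by term: (5/2)u + 11/2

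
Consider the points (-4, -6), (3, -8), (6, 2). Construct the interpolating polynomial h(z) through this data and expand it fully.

h(z) = (38/105)z^2 + (8/105)z - 402/35

Build the Lagrange basis polynomials:
L_0(z) = (z - 3)(z - 6) / [70] = (1/70)z^2 - (9/70)z + 9/35
L_1(z) = (z + 4)(z - 6) / [-21] = -(1/21)z^2 + (2/21)z + 8/7
L_2(z) = (z + 4)(z - 3) / [30] = (1/30)z^2 + (1/30)z - 2/5
h(z) = (-6)·L_0 + (-8)·L_1 + 2·L_2
  (-6)·L_0(z) = -(3/35)z^2 + (27/35)z - 54/35
  (-8)·L_1(z) = (8/21)z^2 - (16/21)z - 64/7
  2·L_2(z) = (1/15)z^2 + (1/15)z - 4/5
Adding term by term: (38/105)z^2 + (8/105)z - 402/35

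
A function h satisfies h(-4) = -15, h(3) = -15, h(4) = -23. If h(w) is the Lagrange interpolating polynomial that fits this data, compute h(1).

-5

Evaluate each Lagrange basis at w = 1:
L_0(1) = (-2)·(-3)/[(-7)·(-8)] = 3/28
L_1(1) = (5)·(-3)/[(7)·(-1)] = 15/7
L_2(1) = (5)·(-2)/[(8)·(1)] = -5/4
Sum: (-15)·(3/28) + (-15)·(15/7) + (-23)·(-5/4) = -5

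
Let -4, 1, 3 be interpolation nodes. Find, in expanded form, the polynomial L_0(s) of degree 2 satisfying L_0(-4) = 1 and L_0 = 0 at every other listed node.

L_0(s) = (s - 1)(s - 3) / [(-5)·(-7)]
       = (s^2 - 4s + 3) / (35)

L_0(s) = (1/35)s^2 - (4/35)s + 3/35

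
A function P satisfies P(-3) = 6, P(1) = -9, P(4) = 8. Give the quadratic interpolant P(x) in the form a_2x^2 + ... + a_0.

P(x) = (113/84)x^2 - (89/84)x - 65/7

Build the Lagrange basis polynomials:
L_0(x) = (x - 1)(x - 4) / [28] = (1/28)x^2 - (5/28)x + 1/7
L_1(x) = (x + 3)(x - 4) / [-12] = -(1/12)x^2 + (1/12)x + 1
L_2(x) = (x + 3)(x - 1) / [21] = (1/21)x^2 + (2/21)x - 1/7
P(x) = 6·L_0 + (-9)·L_1 + 8·L_2
  6·L_0(x) = (3/14)x^2 - (15/14)x + 6/7
  (-9)·L_1(x) = (3/4)x^2 - (3/4)x - 9
  8·L_2(x) = (8/21)x^2 + (16/21)x - 8/7
Adding term by term: (113/84)x^2 - (89/84)x - 65/7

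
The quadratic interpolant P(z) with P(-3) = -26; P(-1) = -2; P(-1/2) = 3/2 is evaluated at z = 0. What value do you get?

L_0(0) = (1)·(1/2)/[(-2)·(-5/2)] = 1/10
L_1(0) = (3)·(1/2)/[(2)·(-1/2)] = -3/2
L_2(0) = (3)·(1)/[(5/2)·(1/2)] = 12/5
Sum: (-26)·(1/10) + (-2)·(-3/2) + 3/2·(12/5) = 4

4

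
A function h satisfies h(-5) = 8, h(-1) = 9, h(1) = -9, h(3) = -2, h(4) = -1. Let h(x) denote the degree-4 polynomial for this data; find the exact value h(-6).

-137/2

Using Newton's divided-difference form:
h[-5,-1] = (9 - 8) / (-1 - (-5)) = 1/4
h[-1,1] = (-9 - 9) / (1 - (-1)) = -9
h[1,3] = (-2 - (-9)) / (3 - 1) = 7/2
h[3,4] = (-1 - (-2)) / (4 - 3) = 1
h[-5,-1,1] = (-9 - 1/4) / (1 - (-5)) = -37/24
h[-1,1,3] = (7/2 - (-9)) / (3 - (-1)) = 25/8
h[1,3,4] = (1 - 7/2) / (4 - 1) = -5/6
h[-5,-1,1,3] = (25/8 - (-37/24)) / (3 - (-5)) = 7/12
h[-1,1,3,4] = (-5/6 - 25/8) / (4 - (-1)) = -19/24
h[-5,-1,1,3,4] = (-19/24 - 7/12) / (4 - (-5)) = -11/72
h(-6) = 8 + (1/4)·(-1) + (-37/24)·(-1)·(-5) + (7/12)·(-1)·(-5)·(-7) + (-11/72)·(-1)·(-5)·(-7)·(-9) = -137/2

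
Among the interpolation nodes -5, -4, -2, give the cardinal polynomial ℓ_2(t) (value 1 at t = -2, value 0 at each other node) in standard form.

ℓ_2(t) = (1/6)t^2 + (3/2)t + 10/3

ℓ_2(t) = (t + 5)(t + 4) / [(3)·(2)]
       = (t^2 + 9t + 20) / (6)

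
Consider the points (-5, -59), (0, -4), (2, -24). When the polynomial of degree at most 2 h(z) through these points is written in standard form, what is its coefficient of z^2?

Build the Lagrange basis polynomials:
L_0(z) = z(z - 2) / [35] = (1/35)z^2 - (2/35)z
L_1(z) = (z + 5)(z - 2) / [-10] = -(1/10)z^2 - (3/10)z + 1
L_2(z) = (z + 5)z / [14] = (1/14)z^2 + (5/14)z
h(z) = (-59)·L_0 + (-4)·L_1 + (-24)·L_2
Only the coefficient of z^2 is needed; take it from each L_i and combine:
(-59)·(1/35) + (-4)·(-1/10) + (-24)·(1/14) = -3

-3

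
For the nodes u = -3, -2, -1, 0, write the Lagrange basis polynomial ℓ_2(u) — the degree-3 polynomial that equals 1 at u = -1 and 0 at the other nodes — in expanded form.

ℓ_2(u) = (u + 3)(u + 2)u / [(2)·(1)·(-1)]
       = (u^3 + 5u^2 + 6u) / (-2)

ℓ_2(u) = -(1/2)u^3 - (5/2)u^2 - 3u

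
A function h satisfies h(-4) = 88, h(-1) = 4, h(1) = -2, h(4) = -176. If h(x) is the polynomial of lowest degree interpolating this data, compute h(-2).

Evaluate each Lagrange basis at x = -2:
L_0(-2) = (-1)·(-3)·(-6)/[(-3)·(-5)·(-8)] = 3/20
L_1(-2) = (2)·(-3)·(-6)/[(3)·(-2)·(-5)] = 6/5
L_2(-2) = (2)·(-1)·(-6)/[(5)·(2)·(-3)] = -2/5
L_3(-2) = (2)·(-1)·(-3)/[(8)·(5)·(3)] = 1/20
Sum: 88·(3/20) + 4·(6/5) + (-2)·(-2/5) + (-176)·(1/20) = 10

10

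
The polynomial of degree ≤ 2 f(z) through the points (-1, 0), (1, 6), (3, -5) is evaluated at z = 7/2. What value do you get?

-333/32

Evaluate each Lagrange basis at z = 7/2:
L_0(7/2) = (5/2)·(1/2)/[(-2)·(-4)] = 5/32
L_1(7/2) = (9/2)·(1/2)/[(2)·(-2)] = -9/16
L_2(7/2) = (9/2)·(5/2)/[(4)·(2)] = 45/32
Sum: 0 + 6·(-9/16) + (-5)·(45/32) = -333/32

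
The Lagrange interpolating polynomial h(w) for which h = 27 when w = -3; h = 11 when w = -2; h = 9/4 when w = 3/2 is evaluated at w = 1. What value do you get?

-1

Evaluate each Lagrange basis at w = 1:
L_0(1) = (3)·(-1/2)/[(-1)·(-9/2)] = -1/3
L_1(1) = (4)·(-1/2)/[(1)·(-7/2)] = 4/7
L_2(1) = (4)·(3)/[(9/2)·(7/2)] = 16/21
Sum: 27·(-1/3) + 11·(4/7) + 9/4·(16/21) = -1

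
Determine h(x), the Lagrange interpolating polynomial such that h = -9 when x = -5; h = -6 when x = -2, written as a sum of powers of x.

L_0(x) = (x + 2) / [-3] = -(1/3)x - 2/3
L_1(x) = (x + 5) / [3] = (1/3)x + 5/3
h(x) = (-9)·L_0 + (-6)·L_1
  (-9)·L_0(x) = 3x + 6
  (-6)·L_1(x) = -2x - 10
Adding term by term: x - 4

h(x) = x - 4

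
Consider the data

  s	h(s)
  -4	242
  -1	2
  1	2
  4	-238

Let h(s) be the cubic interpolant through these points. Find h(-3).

98

Evaluate each Lagrange basis at s = -3:
L_0(-3) = (-2)·(-4)·(-7)/[(-3)·(-5)·(-8)] = 7/15
L_1(-3) = (1)·(-4)·(-7)/[(3)·(-2)·(-5)] = 14/15
L_2(-3) = (1)·(-2)·(-7)/[(5)·(2)·(-3)] = -7/15
L_3(-3) = (1)·(-2)·(-4)/[(8)·(5)·(3)] = 1/15
Sum: 242·(7/15) + 2·(14/15) + 2·(-7/15) + (-238)·(1/15) = 98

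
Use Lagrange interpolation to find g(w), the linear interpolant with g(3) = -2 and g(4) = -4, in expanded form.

Build the Lagrange basis polynomials:
L_0(w) = (w - 4) / [-1] = -w + 4
L_1(w) = (w - 3) / [1] = w - 3
g(w) = (-2)·L_0 + (-4)·L_1
  (-2)·L_0(w) = 2w - 8
  (-4)·L_1(w) = -4w + 12
Adding term by term: -2w + 4

g(w) = -2w + 4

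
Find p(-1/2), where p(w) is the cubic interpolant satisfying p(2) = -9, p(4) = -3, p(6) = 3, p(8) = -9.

L_0(-1/2) = (-9/2)·(-13/2)·(-17/2)/[(-2)·(-4)·(-6)] = 663/128
L_1(-1/2) = (-5/2)·(-13/2)·(-17/2)/[(2)·(-2)·(-4)] = -1105/128
L_2(-1/2) = (-5/2)·(-9/2)·(-17/2)/[(4)·(2)·(-2)] = 765/128
L_3(-1/2) = (-5/2)·(-9/2)·(-13/2)/[(6)·(4)·(2)] = -195/128
Sum: (-9)·(663/128) + (-3)·(-1105/128) + 3·(765/128) + (-9)·(-195/128) = 699/64

699/64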